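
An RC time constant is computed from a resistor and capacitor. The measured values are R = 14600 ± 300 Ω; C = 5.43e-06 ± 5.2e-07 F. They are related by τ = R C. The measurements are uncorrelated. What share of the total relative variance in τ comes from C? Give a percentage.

(δτ/τ)² = (1·δR/R)² + (1·δC/C)²
  R term: (1×0.0205)² = 0.000422
  C term: (1×0.0958)² = 0.00917
Total = 0.00959. Share from C = 0.00917/0.00959 = 0.956.

95.6%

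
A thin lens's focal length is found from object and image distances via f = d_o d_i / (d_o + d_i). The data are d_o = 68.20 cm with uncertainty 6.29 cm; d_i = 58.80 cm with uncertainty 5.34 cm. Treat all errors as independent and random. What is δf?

∂f/∂d_o = (d_i/(d_o+d_i))² = 0.214;  ∂f/∂d_i = (d_o/(d_o+d_i))² = 0.288
δf = √((∂f/∂d_o · δd_o)² + (∂f/∂d_i · δd_i)²) = √(1.82 + 2.37) = 2.05 cm

2.05 cm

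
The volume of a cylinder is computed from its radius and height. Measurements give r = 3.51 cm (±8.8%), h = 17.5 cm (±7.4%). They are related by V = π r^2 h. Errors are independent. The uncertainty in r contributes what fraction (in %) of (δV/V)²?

85.0%

(δV/V)² = (2·δr/r)² + (1·δh/h)²
  r term: (2×0.0880)² = 0.0310
  h term: (1×0.0740)² = 0.00548
Total = 0.0365. Share from r = 0.0310/0.0365 = 0.850.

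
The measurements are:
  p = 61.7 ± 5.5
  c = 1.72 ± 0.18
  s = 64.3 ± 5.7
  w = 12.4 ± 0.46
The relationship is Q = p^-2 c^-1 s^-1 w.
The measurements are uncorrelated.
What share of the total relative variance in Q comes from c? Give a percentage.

21.1%

(δQ/Q)² = (-2·δp/p)² + (-1·δc/c)² + (-1·δs/s)² + (1·δw/w)²
  p term: (-2×0.0891)² = 0.0318
  c term: (-1×0.105)² = 0.0110
  s term: (-1×0.0886)² = 0.00786
  w term: (1×0.0371)² = 0.00138
Total = 0.0520. Share from c = 0.0110/0.0520 = 0.211.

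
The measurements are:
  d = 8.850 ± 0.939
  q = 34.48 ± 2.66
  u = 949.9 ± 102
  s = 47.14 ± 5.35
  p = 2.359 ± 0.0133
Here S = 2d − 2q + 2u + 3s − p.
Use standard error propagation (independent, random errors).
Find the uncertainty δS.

Each term contributes (cᵢ δxᵢ)² to (δS)²:
  (2·δd)² = 3.53;  (2·δq)² = 28.3;  (2·δu)² = 41600;  (3·δs)² = 258;  (δp)² = 0.000177
δS = √(41900) = 205

205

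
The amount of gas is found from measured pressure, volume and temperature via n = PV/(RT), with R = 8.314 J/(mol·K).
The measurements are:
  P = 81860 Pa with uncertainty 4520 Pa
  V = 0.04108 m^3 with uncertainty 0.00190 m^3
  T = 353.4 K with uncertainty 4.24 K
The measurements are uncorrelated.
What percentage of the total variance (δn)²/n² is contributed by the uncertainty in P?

(δn/n)² = (1·δP/P)² + (1·δV/V)² + (-1·δT/T)²
  P term: (1×0.0552)² = 0.00305
  V term: (1×0.0463)² = 0.00214
  T term: (-1×0.0120)² = 0.000144
Total = 0.00533. Share from P = 0.00305/0.00533 = 0.572.

57.2%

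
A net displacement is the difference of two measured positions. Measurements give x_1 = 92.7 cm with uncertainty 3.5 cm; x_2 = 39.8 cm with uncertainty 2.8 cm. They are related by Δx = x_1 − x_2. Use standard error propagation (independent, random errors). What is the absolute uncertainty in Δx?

4.48 cm

Absolute uncertainties add in quadrature for a linear combination:
  (δx_1)² = 12.2;  (δx_2)² = 7.84
δΔx = √(20.1) = 4.48 cm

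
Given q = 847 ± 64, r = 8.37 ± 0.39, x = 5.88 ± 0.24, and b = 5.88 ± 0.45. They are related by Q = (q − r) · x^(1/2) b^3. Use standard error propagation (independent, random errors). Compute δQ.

1e+05

Let u = q − r = 839. δu = √(δq² + δr²) = √(4100 + 0.152) = 64.0, so δu/u = 0.0763.
Q is then a monomial in u, x, b:
δQ/Q = √((δu/u)² + (½·δx/x)² + (3·δb/b)²) = √(0.00582 + 0.000416 + 0.0527) = 0.243
Q = 4.13e+05, so δQ = 0.243 × 4.13e+05 = 1e+05.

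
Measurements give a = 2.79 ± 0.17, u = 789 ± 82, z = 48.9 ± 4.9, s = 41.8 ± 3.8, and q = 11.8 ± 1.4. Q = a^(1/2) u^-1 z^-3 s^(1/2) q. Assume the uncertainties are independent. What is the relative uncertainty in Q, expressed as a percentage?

Q is a product of powers, so relative uncertainties combine in quadrature:
  (½·δa/a)² = (0.5×0.0609)² = 0.000928;  (-1·δu/u)² = (-1×0.104)² = 0.0108;  (-3·δz/z)² = (-3×0.100)² = 0.0904;  (½·δs/s)² = (0.5×0.0909)² = 0.00207;  (1·δq/q)² = (1×0.119)² = 0.0141
δQ/Q = √(0.118) = 0.344

34.4%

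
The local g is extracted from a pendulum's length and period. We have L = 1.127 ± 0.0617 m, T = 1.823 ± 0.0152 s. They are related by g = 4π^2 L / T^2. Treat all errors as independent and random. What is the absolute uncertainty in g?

Each factor contributes (exponent × relative error)² to (δg/g)²:
  (1·δL/L)² = (1×0.0547)² = 0.00300;  (-2·δT/T)² = (-2×0.00834)² = 0.000278
δg/g = √(0.00328) = 0.0572
g = 13.39 m/s^2, so δg = 0.0572 × 13.39 = 0.766 m/s^2.

0.766 m/s^2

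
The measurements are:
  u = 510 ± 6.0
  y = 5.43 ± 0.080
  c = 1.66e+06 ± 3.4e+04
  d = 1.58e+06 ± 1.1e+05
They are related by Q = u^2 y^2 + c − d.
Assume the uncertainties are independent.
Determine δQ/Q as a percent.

Let p = u^2·y^2 = 7.67e+06. δp/p = √((2·δu/u)² + (2·δy/y)²) = √(0.000554 + 0.000868) = 0.0377, so δp = 2.89e+05.
Q = p + c − d: δQ = √(δp² + δc² + δd²) = √(8.36e+10 + 1.16e+09 + 1.21e+10) = 3.11e+05
Q = 7.75e+06, so δQ/Q = 3.11e+05/7.75e+06 = 0.0402.

4.02%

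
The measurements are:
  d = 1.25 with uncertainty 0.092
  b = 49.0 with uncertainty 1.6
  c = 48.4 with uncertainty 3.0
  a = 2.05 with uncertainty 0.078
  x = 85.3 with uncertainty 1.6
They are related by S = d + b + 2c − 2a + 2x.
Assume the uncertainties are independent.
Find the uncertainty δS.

Absolute uncertainties add in quadrature for a linear combination:
  (δd)² = 0.00846;  (δb)² = 2.56;  (2·δc)² = 36.0;  (2·δa)² = 0.0243;  (2·δx)² = 10.2
δS = √(48.8) = 6.99

6.99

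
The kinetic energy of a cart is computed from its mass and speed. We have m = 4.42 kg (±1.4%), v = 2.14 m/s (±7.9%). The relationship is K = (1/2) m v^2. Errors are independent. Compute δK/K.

0.159

Products/powers → add relative errors in quadrature, weighted by exponent:
  (1·δm/m)² = (1×0.0140)² = 0.000196;  (2·δv/v)² = (2×0.0790)² = 0.0250
δK/K = √(0.0252) = 0.159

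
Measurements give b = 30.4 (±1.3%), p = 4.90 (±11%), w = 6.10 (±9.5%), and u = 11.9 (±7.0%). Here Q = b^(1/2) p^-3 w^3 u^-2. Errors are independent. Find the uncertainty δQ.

0.0344

Relative error in a monomial: (δQ/Q)² = Σ (nᵢ · δxᵢ/xᵢ)².
  (½·δb/b)² = (0.5×0.0130)² = 4.23e-05;  (-3·δp/p)² = (-3×0.110)² = 0.109;  (3·δw/w)² = (3×0.0950)² = 0.0812;  (-2·δu/u)² = (-2×0.0700)² = 0.0196
δQ/Q = √(0.210) = 0.458
Q = 0.0751, so δQ = 0.458 × 0.0751 = 0.0344.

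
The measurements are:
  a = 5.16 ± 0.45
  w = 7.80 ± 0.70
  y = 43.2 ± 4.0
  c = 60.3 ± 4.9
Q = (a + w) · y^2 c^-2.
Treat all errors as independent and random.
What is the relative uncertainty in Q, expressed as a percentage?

25.5%

Let u = a + w = 13.0. δu = √(δa² + δw²) = √(0.203 + 0.490) = 0.832, so δu/u = 0.0642.
Q is then a monomial in u, y, c:
δQ/Q = √((δu/u)² + (2·δy/y)² + (-2·δc/c)²) = √(0.00412 + 0.0343 + 0.0264) = 0.255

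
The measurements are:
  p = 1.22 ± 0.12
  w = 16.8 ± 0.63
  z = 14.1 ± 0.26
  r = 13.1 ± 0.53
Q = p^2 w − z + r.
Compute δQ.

Let h = p^2·w = 25.0. δh/h = √((2·δp/p)² + (1·δw/w)²) = √(0.0387 + 0.00141) = 0.200, so δh = 5.01.
Q = h − z + r: δQ = √(δh² + δz² + δr²) = √(25.1 + 0.0676 + 0.281) = 5.04

5.04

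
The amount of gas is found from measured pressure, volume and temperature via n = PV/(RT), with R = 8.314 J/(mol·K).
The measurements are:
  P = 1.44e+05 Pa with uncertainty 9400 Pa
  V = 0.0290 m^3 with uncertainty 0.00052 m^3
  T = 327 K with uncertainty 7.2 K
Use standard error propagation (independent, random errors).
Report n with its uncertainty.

Since n is a product/quotient, work with relative uncertainties:
  (1·δP/P)² = (1×0.0653)² = 0.00426;  (1·δV/V)² = (1×0.0179)² = 0.000322;  (-1·δT/T)² = (-1×0.0220)² = 0.000485
δn/n = √(0.00507) = 0.0712
n = 1.54 mol, so δn = 0.0712 × 1.54 = 0.109 mol.

1.54 ± 0.109 mol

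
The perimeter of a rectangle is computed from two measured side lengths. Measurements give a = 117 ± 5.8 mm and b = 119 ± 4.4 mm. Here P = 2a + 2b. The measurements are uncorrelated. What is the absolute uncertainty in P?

14.6 mm

Sums and differences: (δP)² = Σ (cᵢ δxᵢ)².
  (2·δa)² = 135;  (2·δb)² = 77.4
δP = √(212) = 14.6 mm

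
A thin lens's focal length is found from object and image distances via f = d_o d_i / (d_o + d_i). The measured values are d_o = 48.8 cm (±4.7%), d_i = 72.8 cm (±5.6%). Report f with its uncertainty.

∂f/∂d_o = (d_i/(d_o+d_i))² = 0.358;  ∂f/∂d_i = (d_o/(d_o+d_i))² = 0.161
δf = √((∂f/∂d_o · δd_o)² + (∂f/∂d_i · δd_i)²) = √(0.676 + 0.431) = 1.05 cm
f = 29.2 cm.

29.2 ± 1.05 cm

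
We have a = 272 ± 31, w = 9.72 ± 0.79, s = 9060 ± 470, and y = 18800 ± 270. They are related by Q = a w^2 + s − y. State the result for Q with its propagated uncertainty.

16000 ± 5130

Let p = a·w^2 = 25700. δp/p = √((1·δa/a)² + (2·δw/w)²) = √(0.0130 + 0.0264) = 0.199, so δp = 5100.
Q = p + s − y: δQ = √(δp² + δs² + δy²) = √(2.6e+07 + 2.21e+05 + 72900) = 5130
Q = 16000.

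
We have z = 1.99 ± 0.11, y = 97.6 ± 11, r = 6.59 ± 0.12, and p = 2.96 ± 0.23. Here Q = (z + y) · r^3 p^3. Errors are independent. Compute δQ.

Let u = z + y = 99.6. δu = √(δz² + δy²) = √(0.0121 + 121) = 11.0, so δu/u = 0.110.
Q is then a monomial in u, r, p:
δQ/Q = √((δu/u)² + (3·δr/r)² + (3·δp/p)²) = √(0.0122 + 0.00298 + 0.0543) = 0.264
Q = 7.39e+05, so δQ = 0.264 × 7.39e+05 = 1.95e+05.

1.95e+05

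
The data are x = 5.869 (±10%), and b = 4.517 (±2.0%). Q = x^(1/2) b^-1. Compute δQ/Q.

Q is a product of powers, so relative uncertainties combine in quadrature:
  (½·δx/x)² = (0.5×0.100)² = 0.00250;  (-1·δb/b)² = (-1×0.0200)² = 0.000400
δQ/Q = √(0.00290) = 0.0539

0.0539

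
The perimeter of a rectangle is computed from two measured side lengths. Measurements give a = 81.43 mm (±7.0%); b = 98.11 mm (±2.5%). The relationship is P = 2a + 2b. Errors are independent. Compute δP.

12.4 mm

For a sum/difference, combine absolute errors in quadrature:
  (2·δa)² = 130;  (2·δb)² = 24.1
δP = √(154) = 12.4 mm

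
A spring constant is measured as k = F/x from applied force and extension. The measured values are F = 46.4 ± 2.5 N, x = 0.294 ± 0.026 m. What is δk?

16.3 N/m

Relative error in a monomial: (δk/k)² = Σ (nᵢ · δxᵢ/xᵢ)².
  (1·δF/F)² = (1×0.0539)² = 0.00290;  (-1·δx/x)² = (-1×0.0884)² = 0.00782
δk/k = √(0.0107) = 0.104
k = 158 N/m, so δk = 0.104 × 158 = 16.3 N/m.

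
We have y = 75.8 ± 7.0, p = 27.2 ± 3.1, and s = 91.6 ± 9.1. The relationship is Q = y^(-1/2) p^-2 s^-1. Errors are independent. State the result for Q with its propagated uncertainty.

Products/powers → add relative errors in quadrature, weighted by exponent:
  (−½·δy/y)² = (-0.5×0.0923)² = 0.00213;  (-2·δp/p)² = (-2×0.114)² = 0.0520;  (-1·δs/s)² = (-1×0.0993)² = 0.00987
δQ/Q = √(0.0640) = 0.253
Q = 1.69e-06, so δQ = 0.253 × 1.69e-06 = 4.29e-07.

(1.69 ± 0.429) × 10^-6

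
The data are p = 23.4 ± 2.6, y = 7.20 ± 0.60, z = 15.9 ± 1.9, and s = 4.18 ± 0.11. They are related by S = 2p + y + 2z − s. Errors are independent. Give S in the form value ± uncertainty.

81.6 ± 6.47

S is a linear combination, so absolute uncertainties add in quadrature:
  (2·δp)² = 27.0;  (δy)² = 0.360;  (2·δz)² = 14.4;  (δs)² = 0.0121
δS = √(41.9) = 6.47
S = 81.6.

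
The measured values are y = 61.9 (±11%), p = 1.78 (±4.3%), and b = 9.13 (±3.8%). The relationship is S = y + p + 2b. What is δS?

For a sum/difference, combine absolute errors in quadrature:
  (δy)² = 46.4;  (δp)² = 0.00586;  (2·δb)² = 0.481
δS = √(46.8) = 6.84

6.84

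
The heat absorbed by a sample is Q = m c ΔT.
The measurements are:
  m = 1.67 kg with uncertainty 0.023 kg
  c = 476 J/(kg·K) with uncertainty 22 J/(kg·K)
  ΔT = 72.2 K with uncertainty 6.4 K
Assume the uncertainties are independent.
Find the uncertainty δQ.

5790 J

Each factor contributes (exponent × relative error)² to (δQ/Q)²:
  (1·δm/m)² = (1×0.0138)² = 0.000190;  (1·δc/c)² = (1×0.0462)² = 0.00214;  (1·δΔT/ΔT)² = (1×0.0886)² = 0.00786
δQ/Q = √(0.0102) = 0.101
Q = 57400 J, so δQ = 0.101 × 57400 = 5790 J.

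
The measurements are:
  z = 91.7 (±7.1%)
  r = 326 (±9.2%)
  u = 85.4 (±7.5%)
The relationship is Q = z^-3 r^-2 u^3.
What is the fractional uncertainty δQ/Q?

Relative error in a monomial: (δQ/Q)² = Σ (nᵢ · δxᵢ/xᵢ)².
  (-3·δz/z)² = (-3×0.0710)² = 0.0454;  (-2·δr/r)² = (-2×0.0920)² = 0.0339;  (3·δu/u)² = (3×0.0750)² = 0.0506
δQ/Q = √(0.130) = 0.360

0.360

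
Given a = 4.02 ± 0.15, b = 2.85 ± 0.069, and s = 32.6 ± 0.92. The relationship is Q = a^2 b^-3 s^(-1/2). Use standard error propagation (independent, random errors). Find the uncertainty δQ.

Since Q is a product/quotient, work with relative uncertainties:
  (2·δa/a)² = (2×0.0373)² = 0.00557;  (-3·δb/b)² = (-3×0.0242)² = 0.00528;  (−½·δs/s)² = (-0.5×0.0282)² = 0.000199
δQ/Q = √(0.0110) = 0.105
Q = 0.122, so δQ = 0.105 × 0.122 = 0.0128.

0.0128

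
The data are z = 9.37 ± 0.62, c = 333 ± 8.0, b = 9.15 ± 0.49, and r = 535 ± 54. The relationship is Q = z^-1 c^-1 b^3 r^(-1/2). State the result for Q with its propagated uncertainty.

0.0106 ± 0.00194

Since Q is a product/quotient, work with relative uncertainties:
  (-1·δz/z)² = (-1×0.0662)² = 0.00438;  (-1·δc/c)² = (-1×0.0240)² = 0.000577;  (3·δb/b)² = (3×0.0536)² = 0.0258;  (−½·δr/r)² = (-0.5×0.101)² = 0.00255
δQ/Q = √(0.0333) = 0.183
Q = 0.0106, so δQ = 0.183 × 0.0106 = 0.00194.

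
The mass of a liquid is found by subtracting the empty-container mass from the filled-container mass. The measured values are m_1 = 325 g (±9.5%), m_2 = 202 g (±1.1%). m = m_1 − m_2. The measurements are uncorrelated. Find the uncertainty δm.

31.0 g

For a sum/difference, combine absolute errors in quadrature:
  (δm_1)² = 953;  (δm_2)² = 4.94
δm = √(958) = 31.0 g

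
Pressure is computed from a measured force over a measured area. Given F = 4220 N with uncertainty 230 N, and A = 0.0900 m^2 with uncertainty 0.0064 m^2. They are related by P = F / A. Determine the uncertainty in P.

Relative error in a monomial: (δP/P)² = Σ (nᵢ · δxᵢ/xᵢ)².
  (1·δF/F)² = (1×0.0545)² = 0.00297;  (-1·δA/A)² = (-1×0.0711)² = 0.00506
δP/P = √(0.00803) = 0.0896
P = 46900 Pa, so δP = 0.0896 × 46900 = 4200 Pa.

4200 Pa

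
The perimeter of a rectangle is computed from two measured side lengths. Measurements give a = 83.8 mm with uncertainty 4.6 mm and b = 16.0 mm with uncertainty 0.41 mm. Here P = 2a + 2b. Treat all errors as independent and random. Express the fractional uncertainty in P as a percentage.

4.63%

Sums and differences: (δP)² = Σ (cᵢ δxᵢ)².
  (2·δa)² = 84.6;  (2·δb)² = 0.672
δP = √(85.3) = 9.24 mm
P = 200 mm, so δP/P = 9.24/200 = 0.0463.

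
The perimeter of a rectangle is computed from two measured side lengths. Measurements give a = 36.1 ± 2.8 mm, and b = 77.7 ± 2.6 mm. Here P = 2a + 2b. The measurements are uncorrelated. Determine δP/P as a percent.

Absolute uncertainties add in quadrature for a linear combination:
  (2·δa)² = 31.4;  (2·δb)² = 27.0
δP = √(58.4) = 7.64 mm
P = 228 mm, so δP/P = 7.64/228 = 0.0336.

3.36%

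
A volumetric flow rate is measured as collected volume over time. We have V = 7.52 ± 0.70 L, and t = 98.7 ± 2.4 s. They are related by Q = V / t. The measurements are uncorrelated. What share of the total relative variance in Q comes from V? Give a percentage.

(δQ/Q)² = (1·δV/V)² + (-1·δt/t)²
  V term: (1×0.0931)² = 0.00866
  t term: (-1×0.0243)² = 0.000591
Total = 0.00926. Share from V = 0.00866/0.00926 = 0.936.

93.6%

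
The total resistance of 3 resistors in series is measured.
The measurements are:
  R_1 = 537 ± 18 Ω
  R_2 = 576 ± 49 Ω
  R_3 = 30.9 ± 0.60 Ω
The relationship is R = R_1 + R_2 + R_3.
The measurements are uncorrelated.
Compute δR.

52.2 Ω

Absolute uncertainties add in quadrature for a linear combination:
  (δR_1)² = 324;  (δR_2)² = 2400;  (δR_3)² = 0.360
δR = √(2730) = 52.2 Ω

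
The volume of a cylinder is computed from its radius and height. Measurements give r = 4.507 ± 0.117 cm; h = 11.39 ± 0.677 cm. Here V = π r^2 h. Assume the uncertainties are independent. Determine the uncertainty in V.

Relative error in a monomial: (δV/V)² = Σ (nᵢ · δxᵢ/xᵢ)².
  (2·δr/r)² = (2×0.0260)² = 0.00270;  (1·δh/h)² = (1×0.0594)² = 0.00353
δV/V = √(0.00623) = 0.0789
V = 726.9 cm^3, so δV = 0.0789 × 726.9 = 57.4 cm^3.

57.4 cm^3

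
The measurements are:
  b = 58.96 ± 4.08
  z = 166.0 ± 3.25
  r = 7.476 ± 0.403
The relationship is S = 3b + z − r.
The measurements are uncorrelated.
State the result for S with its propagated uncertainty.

S is a linear combination, so absolute uncertainties add in quadrature:
  (3·δb)² = 150;  (δz)² = 10.6;  (δr)² = 0.162
δS = √(161) = 12.7
S = 335.4.

335.4 ± 12.7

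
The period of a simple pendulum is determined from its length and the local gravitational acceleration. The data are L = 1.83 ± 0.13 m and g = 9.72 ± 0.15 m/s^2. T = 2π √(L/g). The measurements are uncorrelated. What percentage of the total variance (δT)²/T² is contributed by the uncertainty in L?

(δT/T)² = (½·δL/L)² + (−½·δg/g)²
  L term: (0.5×0.0710)² = 0.00126
  g term: (-0.5×0.0154)² = 5.95e-05
Total = 0.00132. Share from L = 0.00126/0.00132 = 0.955.

95.5%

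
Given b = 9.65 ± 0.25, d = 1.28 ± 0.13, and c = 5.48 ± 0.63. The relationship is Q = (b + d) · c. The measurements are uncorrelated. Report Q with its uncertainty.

Let u = b + d = 10.9. δu = √(δb² + δd²) = √(0.0625 + 0.0169) = 0.282, so δu/u = 0.0258.
Q is then a monomial in u, c:
δQ/Q = √((δu/u)² + (1·δc/c)²) = √(0.000665 + 0.0132) = 0.118
Q = 59.9, so δQ = 0.118 × 59.9 = 7.06.

59.9 ± 7.06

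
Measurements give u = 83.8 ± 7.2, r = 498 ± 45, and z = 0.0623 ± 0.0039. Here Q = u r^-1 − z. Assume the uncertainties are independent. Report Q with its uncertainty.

0.106 ± 0.0213

Let p = u·r^-1 = 0.168. δp/p = √((1·δu/u)² + (-1·δr/r)²) = √(0.00738 + 0.00817) = 0.125, so δp = 0.0210.
Q = p − z: δQ = √(δp² + δz²) = √(0.000440 + 1.52e-05) = 0.0213
Q = 0.106.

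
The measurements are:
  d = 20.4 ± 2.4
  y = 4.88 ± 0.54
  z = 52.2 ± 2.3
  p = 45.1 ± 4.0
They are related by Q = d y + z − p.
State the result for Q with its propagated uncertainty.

107 ± 16.7

Let w = d·y = 99.6. δw/w = √((1·δd/d)² + (1·δy/y)²) = √(0.0138 + 0.0122) = 0.162, so δw = 16.1.
Q = w + z − p: δQ = √(δw² + δz² + δp²) = √(259 + 5.29 + 16.0) = 16.7
Q = 107.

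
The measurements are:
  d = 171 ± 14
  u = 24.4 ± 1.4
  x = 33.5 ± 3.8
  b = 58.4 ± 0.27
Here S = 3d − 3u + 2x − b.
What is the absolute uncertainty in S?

S is a linear combination, so absolute uncertainties add in quadrature:
  (3·δd)² = 1760;  (3·δu)² = 17.6;  (2·δx)² = 57.8;  (δb)² = 0.0729
δS = √(1840) = 42.9

42.9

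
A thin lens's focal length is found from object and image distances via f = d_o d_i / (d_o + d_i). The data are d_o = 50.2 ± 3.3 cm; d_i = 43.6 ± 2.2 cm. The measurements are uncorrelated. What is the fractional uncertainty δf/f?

0.0408

∂f/∂d_o = (d_i/(d_o+d_i))² = 0.216;  ∂f/∂d_i = (d_o/(d_o+d_i))² = 0.286
δf = √((∂f/∂d_o · δd_o)² + (∂f/∂d_i · δd_i)²) = √(0.508 + 0.397) = 0.952 cm
f = 23.3 cm, so δf/f = 0.952/23.3 = 0.0408.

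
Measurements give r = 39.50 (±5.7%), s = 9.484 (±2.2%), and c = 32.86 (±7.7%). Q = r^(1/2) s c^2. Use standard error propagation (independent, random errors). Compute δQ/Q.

Each factor contributes (exponent × relative error)² to (δQ/Q)²:
  (½·δr/r)² = (0.5×0.0570)² = 0.000812;  (1·δs/s)² = (1×0.0220)² = 0.000484;  (2·δc/c)² = (2×0.0770)² = 0.0237
δQ/Q = √(0.0250) = 0.158

0.158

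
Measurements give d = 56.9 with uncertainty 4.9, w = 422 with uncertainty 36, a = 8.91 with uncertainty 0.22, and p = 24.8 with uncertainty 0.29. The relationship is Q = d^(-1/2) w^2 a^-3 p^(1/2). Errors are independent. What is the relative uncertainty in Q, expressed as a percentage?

Since Q is a product/quotient, work with relative uncertainties:
  (−½·δd/d)² = (-0.5×0.0861)² = 0.00185;  (2·δw/w)² = (2×0.0853)² = 0.0291;  (-3·δa/a)² = (-3×0.0247)² = 0.00549;  (½·δp/p)² = (0.5×0.0117)² = 3.42e-05
δQ/Q = √(0.0365) = 0.191

19.1%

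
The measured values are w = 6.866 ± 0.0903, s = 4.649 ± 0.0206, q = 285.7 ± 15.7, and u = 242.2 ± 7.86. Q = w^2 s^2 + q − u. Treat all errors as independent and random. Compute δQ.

33.3

Let p = w^2·s^2 = 1019. δp/p = √((2·δw/w)² + (2·δs/s)²) = √(0.000692 + 7.85e-05) = 0.0278, so δp = 28.3.
Q = p + q − u: δQ = √(δp² + δq² + δu²) = √(800 + 246 + 61.8) = 33.3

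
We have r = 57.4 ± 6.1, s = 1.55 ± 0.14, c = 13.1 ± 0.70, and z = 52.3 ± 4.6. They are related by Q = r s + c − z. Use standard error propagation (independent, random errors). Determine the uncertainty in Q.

Let p = r·s = 89.0. δp/p = √((1·δr/r)² + (1·δs/s)²) = √(0.0113 + 0.00816) = 0.139, so δp = 12.4.
Q = p + c − z: δQ = √(δp² + δc² + δz²) = √(154 + 0.490 + 21.2) = 13.3

13.3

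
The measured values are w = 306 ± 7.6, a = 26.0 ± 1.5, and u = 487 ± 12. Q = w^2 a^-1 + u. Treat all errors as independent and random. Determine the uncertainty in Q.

Let p = w^2·a^-1 = 3600. δp/p = √((2·δw/w)² + (-1·δa/a)²) = √(0.00247 + 0.00333) = 0.0761, so δp = 274.
Q = p + u: δQ = √(δp² + δu²) = √(75200 + 144) = 274

274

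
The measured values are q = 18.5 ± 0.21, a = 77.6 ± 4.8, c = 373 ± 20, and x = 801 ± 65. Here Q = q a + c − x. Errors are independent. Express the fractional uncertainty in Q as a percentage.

Let p = q·a = 1440. δp/p = √((1·δq/q)² + (1·δa/a)²) = √(0.000129 + 0.00383) = 0.0629, so δp = 90.3.
Q = p + c − x: δQ = √(δp² + δc² + δx²) = √(8150 + 400 + 4220) = 113
Q = 1010, so δQ/Q = 113/1010 = 0.112.

11.2%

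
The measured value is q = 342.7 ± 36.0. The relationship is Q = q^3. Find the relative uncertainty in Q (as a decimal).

0.315

Relative error in a monomial: (δQ/Q)² = Σ (nᵢ · δxᵢ/xᵢ)².
  (3·δq/q)² = (3×0.105)² = 0.0993
δQ/Q = √(0.0993) = 0.315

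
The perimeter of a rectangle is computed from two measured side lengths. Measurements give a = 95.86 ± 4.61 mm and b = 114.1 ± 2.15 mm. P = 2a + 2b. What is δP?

10.2 mm

P is a linear combination, so absolute uncertainties add in quadrature:
  (2·δa)² = 85.0;  (2·δb)² = 18.5
δP = √(103) = 10.2 mm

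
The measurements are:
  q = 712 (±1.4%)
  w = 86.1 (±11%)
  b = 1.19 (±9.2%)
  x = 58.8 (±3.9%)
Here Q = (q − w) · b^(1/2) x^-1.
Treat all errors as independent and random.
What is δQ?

Let u = q − w = 626. δu = √(δq² + δw²) = √(99.4 + 89.7) = 13.7, so δu/u = 0.0220.
Q is then a monomial in u, b, x:
δQ/Q = √((δu/u)² + (½·δb/b)² + (-1·δx/x)²) = √(0.000483 + 0.00212 + 0.00152) = 0.0642
Q = 11.6, so δQ = 0.0642 × 11.6 = 0.745.

0.745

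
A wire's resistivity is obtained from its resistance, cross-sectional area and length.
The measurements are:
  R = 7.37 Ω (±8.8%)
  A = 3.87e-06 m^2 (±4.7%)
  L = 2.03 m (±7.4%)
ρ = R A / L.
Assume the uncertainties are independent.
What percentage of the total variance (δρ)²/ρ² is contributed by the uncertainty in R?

50.2%

(δρ/ρ)² = (1·δR/R)² + (1·δA/A)² + (-1·δL/L)²
  R term: (1×0.0880)² = 0.00774
  A term: (1×0.0470)² = 0.00221
  L term: (-1×0.0740)² = 0.00548
Total = 0.0154. Share from R = 0.00774/0.0154 = 0.502.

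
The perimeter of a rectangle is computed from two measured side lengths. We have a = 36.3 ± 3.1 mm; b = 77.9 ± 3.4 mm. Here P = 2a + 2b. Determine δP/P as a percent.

Sums and differences: (δP)² = Σ (cᵢ δxᵢ)².
  (2·δa)² = 38.4;  (2·δb)² = 46.2
δP = √(84.7) = 9.20 mm
P = 228 mm, so δP/P = 9.20/228 = 0.0403.

4.03%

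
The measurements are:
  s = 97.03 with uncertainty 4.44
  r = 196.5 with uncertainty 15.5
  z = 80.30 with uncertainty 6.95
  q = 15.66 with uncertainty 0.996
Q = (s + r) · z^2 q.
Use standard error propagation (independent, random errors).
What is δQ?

Let u = s + r = 293.5. δu = √(δs² + δr²) = √(19.7 + 240) = 16.1, so δu/u = 0.0549.
Q is then a monomial in u, z, q:
δQ/Q = √((δu/u)² + (2·δz/z)² + (1·δq/q)²) = √(0.00302 + 0.0300 + 0.00405) = 0.192
Q = 2.964e+07, so δQ = 0.192 × 2.964e+07 = 5.7e+06.

5.7e+06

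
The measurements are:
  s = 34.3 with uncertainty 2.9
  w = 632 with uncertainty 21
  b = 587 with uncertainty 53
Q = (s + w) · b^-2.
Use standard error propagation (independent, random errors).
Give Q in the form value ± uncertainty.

Let u = s + w = 666. δu = √(δs² + δw²) = √(8.41 + 441) = 21.2, so δu/u = 0.0318.
Q is then a monomial in u, b:
δQ/Q = √((δu/u)² + (-2·δb/b)²) = √(0.00101 + 0.0326) = 0.183
Q = 0.00193, so δQ = 0.183 × 0.00193 = 0.000355.

0.00193 ± 0.000355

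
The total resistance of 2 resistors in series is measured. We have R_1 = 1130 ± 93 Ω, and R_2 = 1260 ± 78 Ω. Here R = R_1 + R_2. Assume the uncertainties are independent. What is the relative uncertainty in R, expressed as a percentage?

For a sum/difference, combine absolute errors in quadrature:
  (δR_1)² = 8650;  (δR_2)² = 6080
δR = √(14700) = 121 Ω
R = 2390 Ω, so δR/R = 121/2390 = 0.0508.

5.08%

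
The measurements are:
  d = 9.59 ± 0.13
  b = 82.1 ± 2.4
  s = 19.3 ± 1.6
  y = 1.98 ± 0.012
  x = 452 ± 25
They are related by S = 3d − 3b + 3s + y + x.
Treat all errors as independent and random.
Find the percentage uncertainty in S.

Each term contributes (cᵢ δxᵢ)² to (δS)²:
  (3·δd)² = 0.152;  (3·δb)² = 51.8;  (3·δs)² = 23.0;  (δy)² = 0.000144;  (δx)² = 625
δS = √(700) = 26.5
S = 294, so δS/S = 26.5/294 = 0.0899.

8.99%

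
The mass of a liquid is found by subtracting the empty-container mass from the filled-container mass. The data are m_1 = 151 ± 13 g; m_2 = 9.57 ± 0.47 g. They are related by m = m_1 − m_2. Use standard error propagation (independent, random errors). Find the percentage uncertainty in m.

Sums and differences: (δm)² = Σ (cᵢ δxᵢ)².
  (δm_1)² = 169;  (δm_2)² = 0.221
δm = √(169) = 13.0 g
m = 141 g, so δm/m = 13.0/141 = 0.0920.

9.20%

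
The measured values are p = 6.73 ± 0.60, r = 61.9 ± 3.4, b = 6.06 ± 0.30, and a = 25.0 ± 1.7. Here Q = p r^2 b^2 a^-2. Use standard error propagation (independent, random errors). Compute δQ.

Since Q is a product/quotient, work with relative uncertainties:
  (1·δp/p)² = (1×0.0892)² = 0.00795;  (2·δr/r)² = (2×0.0549)² = 0.0121;  (2·δb/b)² = (2×0.0495)² = 0.00980;  (-2·δa/a)² = (-2×0.0680)² = 0.0185
δQ/Q = √(0.0483) = 0.220
Q = 1520, so δQ = 0.220 × 1520 = 333.

333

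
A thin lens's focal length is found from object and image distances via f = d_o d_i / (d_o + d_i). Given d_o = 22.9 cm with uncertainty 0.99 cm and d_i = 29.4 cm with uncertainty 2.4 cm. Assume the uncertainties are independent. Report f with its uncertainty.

∂f/∂d_o = (d_i/(d_o+d_i))² = 0.316;  ∂f/∂d_i = (d_o/(d_o+d_i))² = 0.192
δf = √((∂f/∂d_o · δd_o)² + (∂f/∂d_i · δd_i)²) = √(0.0979 + 0.212) = 0.556 cm
f = 12.9 cm.

12.9 ± 0.556 cm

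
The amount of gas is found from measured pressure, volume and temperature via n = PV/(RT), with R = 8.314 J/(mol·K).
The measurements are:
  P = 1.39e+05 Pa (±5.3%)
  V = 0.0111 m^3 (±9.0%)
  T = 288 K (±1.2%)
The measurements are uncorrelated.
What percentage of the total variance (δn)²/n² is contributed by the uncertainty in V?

(δn/n)² = (1·δP/P)² + (1·δV/V)² + (-1·δT/T)²
  P term: (1×0.0530)² = 0.00281
  V term: (1×0.0900)² = 0.00810
  T term: (-1×0.0120)² = 0.000144
Total = 0.0111. Share from V = 0.00810/0.0111 = 0.733.

73.3%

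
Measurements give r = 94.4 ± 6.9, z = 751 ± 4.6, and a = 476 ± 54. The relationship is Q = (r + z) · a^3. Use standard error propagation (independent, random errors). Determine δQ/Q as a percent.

Let u = r + z = 845. δu = √(δr² + δz²) = √(47.6 + 21.2) = 8.29, so δu/u = 0.00981.
Q is then a monomial in u, a:
δQ/Q = √((δu/u)² + (3·δa/a)²) = √(9.62e-05 + 0.116) = 0.340

34.0%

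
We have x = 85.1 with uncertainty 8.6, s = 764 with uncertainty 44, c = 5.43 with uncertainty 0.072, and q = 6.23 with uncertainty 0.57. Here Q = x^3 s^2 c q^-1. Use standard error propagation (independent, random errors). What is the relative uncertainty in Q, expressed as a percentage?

Since Q is a product/quotient, work with relative uncertainties:
  (3·δx/x)² = (3×0.101)² = 0.0919;  (2·δs/s)² = (2×0.0576)² = 0.0133;  (1·δc/c)² = (1×0.0133)² = 0.000176;  (-1·δq/q)² = (-1×0.0915)² = 0.00837
δQ/Q = √(0.114) = 0.337

33.7%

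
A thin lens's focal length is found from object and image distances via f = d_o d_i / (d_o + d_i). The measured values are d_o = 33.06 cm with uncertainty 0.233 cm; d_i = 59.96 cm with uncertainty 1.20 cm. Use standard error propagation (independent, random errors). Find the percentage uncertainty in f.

∂f/∂d_o = (d_i/(d_o+d_i))² = 0.415;  ∂f/∂d_i = (d_o/(d_o+d_i))² = 0.126
δf = √((∂f/∂d_o · δd_o)² + (∂f/∂d_i · δd_i)²) = √(0.00937 + 0.0230) = 0.180 cm
f = 21.31 cm, so δf/f = 0.180/21.31 = 0.00844.

0.844%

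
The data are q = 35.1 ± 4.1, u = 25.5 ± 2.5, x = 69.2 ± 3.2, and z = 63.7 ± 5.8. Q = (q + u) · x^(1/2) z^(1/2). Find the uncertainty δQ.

Let w = q + u = 60.6. δw = √(δq² + δu²) = √(16.8 + 6.25) = 4.80, so δw/w = 0.0792.
Q is then a monomial in w, x, z:
δQ/Q = √((δw/w)² + (½·δx/x)² + (½·δz/z)²) = √(0.00628 + 0.000535 + 0.00207) = 0.0943
Q = 4020, so δQ = 0.0943 × 4020 = 379.

379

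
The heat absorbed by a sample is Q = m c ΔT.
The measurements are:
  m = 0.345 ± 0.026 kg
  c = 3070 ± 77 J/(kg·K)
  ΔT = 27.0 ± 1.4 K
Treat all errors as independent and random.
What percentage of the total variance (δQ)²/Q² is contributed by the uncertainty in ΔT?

(δQ/Q)² = (1·δm/m)² + (1·δc/c)² + (1·δΔT/ΔT)²
  m term: (1×0.0754)² = 0.00568
  c term: (1×0.0251)² = 0.000629
  ΔT term: (1×0.0519)² = 0.00269
Total = 0.00900. Share from ΔT = 0.00269/0.00900 = 0.299.

29.9%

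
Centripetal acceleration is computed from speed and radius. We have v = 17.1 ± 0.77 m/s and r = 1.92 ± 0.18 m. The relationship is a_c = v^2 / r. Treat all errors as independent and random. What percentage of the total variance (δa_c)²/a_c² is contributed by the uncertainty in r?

(δa_c/a_c)² = (2·δv/v)² + (-1·δr/r)²
  v term: (2×0.0450)² = 0.00811
  r term: (-1×0.0938)² = 0.00879
Total = 0.0169. Share from r = 0.00879/0.0169 = 0.520.

52.0%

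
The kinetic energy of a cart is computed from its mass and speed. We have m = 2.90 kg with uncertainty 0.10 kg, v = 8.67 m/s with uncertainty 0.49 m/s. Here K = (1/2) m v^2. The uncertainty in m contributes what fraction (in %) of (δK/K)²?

(δK/K)² = (1·δm/m)² + (2·δv/v)²
  m term: (1×0.0345)² = 0.00119
  v term: (2×0.0565)² = 0.0128
Total = 0.0140. Share from m = 0.00119/0.0140 = 0.0851.

8.51%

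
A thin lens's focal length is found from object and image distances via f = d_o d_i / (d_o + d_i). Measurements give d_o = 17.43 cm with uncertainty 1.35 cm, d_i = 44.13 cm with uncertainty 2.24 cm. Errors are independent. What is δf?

0.717 cm

∂f/∂d_o = (d_i/(d_o+d_i))² = 0.514;  ∂f/∂d_i = (d_o/(d_o+d_i))² = 0.0802
δf = √((∂f/∂d_o · δd_o)² + (∂f/∂d_i · δd_i)²) = √(0.481 + 0.0322) = 0.717 cm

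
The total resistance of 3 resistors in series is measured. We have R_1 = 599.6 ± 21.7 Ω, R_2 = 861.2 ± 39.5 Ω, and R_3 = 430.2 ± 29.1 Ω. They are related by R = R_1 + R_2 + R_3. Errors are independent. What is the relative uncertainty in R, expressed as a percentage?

Sums and differences: (δR)² = Σ (cᵢ δxᵢ)².
  (δR_1)² = 471;  (δR_2)² = 1560;  (δR_3)² = 847
δR = √(2880) = 53.6 Ω
R = 1891 Ω, so δR/R = 53.6/1891 = 0.0284.

2.84%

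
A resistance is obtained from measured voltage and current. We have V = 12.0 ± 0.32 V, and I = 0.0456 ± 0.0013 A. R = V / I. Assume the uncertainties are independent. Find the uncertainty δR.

Products/powers → add relative errors in quadrature, weighted by exponent:
  (1·δV/V)² = (1×0.0267)² = 0.000711;  (-1·δI/I)² = (-1×0.0285)² = 0.000813
δR/R = √(0.00152) = 0.0390
R = 263 Ω, so δR = 0.0390 × 263 = 10.3 Ω.

10.3 Ω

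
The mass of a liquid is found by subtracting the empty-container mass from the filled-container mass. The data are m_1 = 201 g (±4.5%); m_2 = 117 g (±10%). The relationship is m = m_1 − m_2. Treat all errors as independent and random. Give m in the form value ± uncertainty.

84.0 ± 14.8 g

m is a linear combination, so absolute uncertainties add in quadrature:
  (δm_1)² = 81.8;  (δm_2)² = 137
δm = √(219) = 14.8 g
m = 84.0 g.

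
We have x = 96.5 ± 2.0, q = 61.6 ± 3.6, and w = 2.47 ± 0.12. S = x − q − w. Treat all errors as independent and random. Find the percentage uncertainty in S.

12.7%

S is a linear combination, so absolute uncertainties add in quadrature:
  (δx)² = 4.00;  (δq)² = 13.0;  (δw)² = 0.0144
δS = √(17.0) = 4.12
S = 32.4, so δS/S = 4.12/32.4 = 0.127.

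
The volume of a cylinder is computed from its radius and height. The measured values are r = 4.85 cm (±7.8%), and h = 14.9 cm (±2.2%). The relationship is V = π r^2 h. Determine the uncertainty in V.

173 cm^3

Each factor contributes (exponent × relative error)² to (δV/V)²:
  (2·δr/r)² = (2×0.0780)² = 0.0243;  (1·δh/h)² = (1×0.0220)² = 0.000484
δV/V = √(0.0248) = 0.158
V = 1100 cm^3, so δV = 0.158 × 1100 = 173 cm^3.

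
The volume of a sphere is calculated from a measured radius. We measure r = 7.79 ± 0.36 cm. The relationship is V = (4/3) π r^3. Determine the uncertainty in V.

Since V is a product/quotient, work with relative uncertainties:
  (3·δr/r)² = (3×0.0462)² = 0.0192
δV/V = √(0.0192) = 0.139
V = 1980 cm^3, so δV = 0.139 × 1980 = 275 cm^3.

275 cm^3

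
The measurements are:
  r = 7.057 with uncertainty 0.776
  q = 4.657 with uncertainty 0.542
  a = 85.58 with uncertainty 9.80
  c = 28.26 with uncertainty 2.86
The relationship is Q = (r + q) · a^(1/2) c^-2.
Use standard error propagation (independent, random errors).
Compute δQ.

0.0306

Let u = r + q = 11.71. δu = √(δr² + δq²) = √(0.602 + 0.294) = 0.947, so δu/u = 0.0808.
Q is then a monomial in u, a, c:
δQ/Q = √((δu/u)² + (½·δa/a)² + (-2·δc/c)²) = √(0.00653 + 0.00328 + 0.0410) = 0.225
Q = 0.1357, so δQ = 0.225 × 0.1357 = 0.0306.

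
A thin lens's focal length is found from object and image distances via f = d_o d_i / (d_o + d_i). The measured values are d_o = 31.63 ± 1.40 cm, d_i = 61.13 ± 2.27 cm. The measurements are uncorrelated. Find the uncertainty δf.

0.663 cm

∂f/∂d_o = (d_i/(d_o+d_i))² = 0.434;  ∂f/∂d_i = (d_o/(d_o+d_i))² = 0.116
δf = √((∂f/∂d_o · δd_o)² + (∂f/∂d_i · δd_i)²) = √(0.370 + 0.0697) = 0.663 cm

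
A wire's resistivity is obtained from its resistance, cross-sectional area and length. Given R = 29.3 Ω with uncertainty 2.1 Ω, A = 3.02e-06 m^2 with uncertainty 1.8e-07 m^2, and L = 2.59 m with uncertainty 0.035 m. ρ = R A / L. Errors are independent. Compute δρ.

3.22e-06 Ω·m

Since ρ is a product/quotient, work with relative uncertainties:
  (1·δR/R)² = (1×0.0717)² = 0.00514;  (1·δA/A)² = (1×0.0596)² = 0.00355;  (-1·δL/L)² = (-1×0.0135)² = 0.000183
δρ/ρ = √(0.00887) = 0.0942
ρ = 3.42e-05 Ω·m, so δρ = 0.0942 × 3.42e-05 = 3.22e-06 Ω·m.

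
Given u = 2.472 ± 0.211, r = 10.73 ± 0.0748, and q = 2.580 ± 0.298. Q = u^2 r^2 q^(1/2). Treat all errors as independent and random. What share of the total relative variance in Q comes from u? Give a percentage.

(δQ/Q)² = (2·δu/u)² + (2·δr/r)² + (½·δq/q)²
  u term: (2×0.0854)² = 0.0291
  r term: (2×0.00697)² = 0.000194
  q term: (0.5×0.116)² = 0.00334
Total = 0.0327. Share from u = 0.0291/0.0327 = 0.892.

89.2%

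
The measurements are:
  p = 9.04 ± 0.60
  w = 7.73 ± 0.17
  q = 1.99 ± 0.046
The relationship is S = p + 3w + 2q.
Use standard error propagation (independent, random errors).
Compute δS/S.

Sums and differences: (δS)² = Σ (cᵢ δxᵢ)².
  (δp)² = 0.360;  (3·δw)² = 0.260;  (2·δq)² = 0.00846
δS = √(0.629) = 0.793
S = 36.2, so δS/S = 0.793/36.2 = 0.0219.

0.0219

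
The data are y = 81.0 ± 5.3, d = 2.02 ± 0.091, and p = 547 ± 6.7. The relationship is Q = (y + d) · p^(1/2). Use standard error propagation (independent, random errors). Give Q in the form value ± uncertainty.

1940 ± 125

Let u = y + d = 83.0. δu = √(δy² + δd²) = √(28.1 + 0.00828) = 5.30, so δu/u = 0.0638.
Q is then a monomial in u, p:
δQ/Q = √((δu/u)² + (½·δp/p)²) = √(0.00408 + 3.75e-05) = 0.0641
Q = 1940, so δQ = 0.0641 × 1940 = 125.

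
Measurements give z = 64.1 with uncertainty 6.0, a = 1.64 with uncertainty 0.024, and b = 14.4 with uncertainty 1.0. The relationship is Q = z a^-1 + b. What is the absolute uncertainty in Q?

3.84

Let p = z·a^-1 = 39.1. δp/p = √((1·δz/z)² + (-1·δa/a)²) = √(0.00876 + 0.000214) = 0.0947, so δp = 3.70.
Q = p + b: δQ = √(δp² + δb²) = √(13.7 + 1.00) = 3.84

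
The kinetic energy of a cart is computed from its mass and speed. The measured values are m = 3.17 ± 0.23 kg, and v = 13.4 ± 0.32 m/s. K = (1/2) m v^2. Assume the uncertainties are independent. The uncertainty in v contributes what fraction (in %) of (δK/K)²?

30.2%

(δK/K)² = (1·δm/m)² + (2·δv/v)²
  m term: (1×0.0726)² = 0.00526
  v term: (2×0.0239)² = 0.00228
Total = 0.00755. Share from v = 0.00228/0.00755 = 0.302.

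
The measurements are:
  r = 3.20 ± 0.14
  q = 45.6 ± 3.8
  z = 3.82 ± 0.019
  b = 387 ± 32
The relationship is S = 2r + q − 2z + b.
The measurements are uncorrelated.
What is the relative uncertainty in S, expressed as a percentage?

7.47%

Absolute uncertainties add in quadrature for a linear combination:
  (2·δr)² = 0.0784;  (δq)² = 14.4;  (2·δz)² = 0.00144;  (δb)² = 1020
δS = √(1040) = 32.2
S = 431, so δS/S = 32.2/431 = 0.0747.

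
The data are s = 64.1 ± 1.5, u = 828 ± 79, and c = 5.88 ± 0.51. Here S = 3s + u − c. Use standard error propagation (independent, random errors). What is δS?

79.1

S is a linear combination, so absolute uncertainties add in quadrature:
  (3·δs)² = 20.2;  (δu)² = 6240;  (δc)² = 0.260
δS = √(6260) = 79.1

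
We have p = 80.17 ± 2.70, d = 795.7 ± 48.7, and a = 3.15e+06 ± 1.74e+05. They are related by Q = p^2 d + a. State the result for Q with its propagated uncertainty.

(8.264 ± 0.497) × 10^6

Let w = p^2·d = 5.114e+06. δw/w = √((2·δp/p)² + (1·δd/d)²) = √(0.00454 + 0.00375) = 0.0910, so δw = 4.65e+05.
Q = w + a: δQ = √(δw² + δa²) = √(2.17e+11 + 3.03e+10) = 4.97e+05
Q = 8.264e+06.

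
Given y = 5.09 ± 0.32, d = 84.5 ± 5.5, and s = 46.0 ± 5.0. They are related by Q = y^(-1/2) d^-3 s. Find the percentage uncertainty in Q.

22.6%

For a monomial Q ∝ y^(-1/2), d^-3, s, fractional errors add in quadrature:
  (−½·δy/y)² = (-0.5×0.0629)² = 0.000988;  (-3·δd/d)² = (-3×0.0651)² = 0.0381;  (1·δs/s)² = (1×0.109)² = 0.0118
δQ/Q = √(0.0509) = 0.226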